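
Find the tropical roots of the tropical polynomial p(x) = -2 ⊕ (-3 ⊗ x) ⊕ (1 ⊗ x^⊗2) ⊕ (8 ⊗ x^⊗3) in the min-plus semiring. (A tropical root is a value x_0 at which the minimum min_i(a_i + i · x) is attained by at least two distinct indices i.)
Roots: {-7, -4, 1}

Each tropical root is a break point of the lower envelope of the lines y = a_i + i · x (there are 4 lines, with slopes 0, 1, ..., 3). Only the lines that attain the minimum somewhere contribute to roots; other lines are dominated. Here the surviving (envelope) indices are i = 3, i = 2, i = 1, i = 0.
Intersections between consecutive envelope lines give the roots: for adjacent envelope indices i < j the intersection is x = (a_i − a_j) / (j − i). Reading off the sorted break points: {-7, -4, 1}.
Verification: at each break x_0, at least two indices attain the minimum of min_i(a_i + i · x_0).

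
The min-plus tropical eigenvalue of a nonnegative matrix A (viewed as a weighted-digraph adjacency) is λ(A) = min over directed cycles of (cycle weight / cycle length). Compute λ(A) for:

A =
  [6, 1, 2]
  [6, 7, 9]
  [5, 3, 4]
λ(A) = 7/2

Enumerate directed cycles and compute their means (weight / length). Sample:
  cycle 0 → 0: weight = 6, length = 1, mean = 6/1 ≈ 6.000
  cycle 1 → 1: weight = 7, length = 1, mean = 7/1 ≈ 7.000
  cycle 2 → 2: weight = 4, length = 1, mean = 4/1 ≈ 4.000
  cycle 0 → 1 → 0: weight = 7, length = 2, mean = 7/2 ≈ 3.500
  cycle 0 → 2 → 0: weight = 7, length = 2, mean = 7/2 ≈ 3.500
  cycle 1 → 0 → 1: weight = 7, length = 2, mean = 7/2 ≈ 3.500
Minimum mean = 3.500, attained e.g. along the cycle 0 → 1 → 0 with weight 7 and length 2. So λ(A) = 7/2 = 7/2.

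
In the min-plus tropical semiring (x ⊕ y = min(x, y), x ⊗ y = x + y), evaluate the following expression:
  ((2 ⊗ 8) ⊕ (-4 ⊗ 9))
((2 ⊗ 8) ⊕ (-4 ⊗ 9)) = 5

Expand innermost to outermost. Recall ⊕ takes the minimum of its arguments and ⊗ takes their sum. Working out the expression ((2 ⊗ 8) ⊕ (-4 ⊗ 9)) gives 5.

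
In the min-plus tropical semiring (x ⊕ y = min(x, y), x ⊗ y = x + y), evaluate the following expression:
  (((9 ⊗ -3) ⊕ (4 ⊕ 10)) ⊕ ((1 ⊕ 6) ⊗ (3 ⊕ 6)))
(((9 ⊗ -3) ⊕ (4 ⊕ 10)) ⊕ ((1 ⊕ 6) ⊗ (3 ⊕ 6))) = 4

Expand innermost to outermost. Recall ⊕ takes the minimum of its arguments and ⊗ takes their sum. Working out the expression (((9 ⊗ -3) ⊕ (4 ⊕ 10)) ⊕ ((1 ⊕ 6) ⊗ (3 ⊕ 6))) gives 4.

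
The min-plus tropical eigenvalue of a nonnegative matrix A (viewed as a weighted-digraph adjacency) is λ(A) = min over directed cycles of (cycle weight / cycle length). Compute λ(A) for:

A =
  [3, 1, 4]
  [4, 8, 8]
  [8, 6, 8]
λ(A) = 5/2

Enumerate directed cycles and compute their means (weight / length). Sample:
  cycle 0 → 0: weight = 3, length = 1, mean = 3/1 ≈ 3.000
  cycle 1 → 1: weight = 8, length = 1, mean = 8/1 ≈ 8.000
  cycle 2 → 2: weight = 8, length = 1, mean = 8/1 ≈ 8.000
  cycle 0 → 1 → 0: weight = 5, length = 2, mean = 5/2 ≈ 2.500
  cycle 0 → 2 → 0: weight = 12, length = 2, mean = 12/2 ≈ 6.000
  cycle 1 → 0 → 1: weight = 5, length = 2, mean = 5/2 ≈ 2.500
Minimum mean = 2.500, attained e.g. along the cycle 0 → 1 → 0 with weight 5 and length 2. So λ(A) = 5/2 = 5/2.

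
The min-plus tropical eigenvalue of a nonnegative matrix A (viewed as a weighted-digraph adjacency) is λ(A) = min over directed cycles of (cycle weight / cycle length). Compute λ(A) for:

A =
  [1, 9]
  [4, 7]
λ(A) = 1

Enumerate directed cycles and compute their means (weight / length). Sample:
  cycle 0 → 0: weight = 1, length = 1, mean = 1/1 ≈ 1.000
  cycle 1 → 1: weight = 7, length = 1, mean = 7/1 ≈ 7.000
  cycle 0 → 1 → 0: weight = 13, length = 2, mean = 13/2 ≈ 6.500
  cycle 1 → 0 → 1: weight = 13, length = 2, mean = 13/2 ≈ 6.500
Minimum mean = 1.000, attained e.g. along the cycle 0 → 0 with weight 1 and length 1. So λ(A) = 1/1 = 1.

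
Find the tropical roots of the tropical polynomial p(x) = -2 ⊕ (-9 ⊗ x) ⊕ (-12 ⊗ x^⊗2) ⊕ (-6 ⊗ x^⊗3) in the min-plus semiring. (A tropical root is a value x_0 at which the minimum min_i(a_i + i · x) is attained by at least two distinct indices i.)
Roots: {-6, 3, 7}

Each tropical root is a break point of the lower envelope of the lines y = a_i + i · x (there are 4 lines, with slopes 0, 1, ..., 3). Only the lines that attain the minimum somewhere contribute to roots; other lines are dominated. Here the surviving (envelope) indices are i = 3, i = 2, i = 1, i = 0.
Intersections between consecutive envelope lines give the roots: for adjacent envelope indices i < j the intersection is x = (a_i − a_j) / (j − i). Reading off the sorted break points: {-6, 3, 7}.
Verification: at each break x_0, at least two indices attain the minimum of min_i(a_i + i · x_0).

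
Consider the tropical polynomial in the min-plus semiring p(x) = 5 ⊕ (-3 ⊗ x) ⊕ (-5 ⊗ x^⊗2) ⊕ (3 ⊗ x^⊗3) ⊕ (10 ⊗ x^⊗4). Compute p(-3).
p(-3) = -11

A tropical monomial a ⊗ x^⊗i evaluates to a + i · x. Evaluating each term at x = -3:
  Term 0 contributes 5 + 0 · -3 = 5
  Term 1 contributes -3 + 1 · -3 = -6
  Term 2 contributes -5 + 2 · -3 = -11
  Term 3 contributes 3 + 3 · -3 = -6
  Term 4 contributes 10 + 4 · -3 = -2
p(-3) = ⊕ of these = min[5, -6, -11, -6, -2] = -11.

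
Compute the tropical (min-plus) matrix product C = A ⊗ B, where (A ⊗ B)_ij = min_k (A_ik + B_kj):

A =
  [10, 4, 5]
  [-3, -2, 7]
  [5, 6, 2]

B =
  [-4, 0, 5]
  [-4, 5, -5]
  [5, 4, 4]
A ⊗ B =
  [0, 9, -1]
  [-7, -3, -7]
  [1, 5, 1]

Apply the min-plus product entry-by-entry:
  C[0][0] = min over k of (A[0][0] + B[0][0] = 10 + -4 = 6, A[0][1] + B[1][0] = 4 + -4 = 0, A[0][2] + B[2][0] = 5 + 5 = 10) = 0 (attained at k = 1)
  C[0][1] = min over k of (A[0][0] + B[0][1] = 10 + 0 = 10, A[0][1] + B[1][1] = 4 + 5 = 9, A[0][2] + B[2][1] = 5 + 4 = 9) = 9 (attained at k = 1)
  C[0][2] = min over k of (A[0][0] + B[0][2] = 10 + 5 = 15, A[0][1] + B[1][2] = 4 + -5 = -1, A[0][2] + B[2][2] = 5 + 4 = 9) = -1 (attained at k = 1)
  C[1][0] = min over k of (A[1][0] + B[0][0] = -3 + -4 = -7, A[1][1] + B[1][0] = -2 + -4 = -6, A[1][2] + B[2][0] = 7 + 5 = 12) = -7 (attained at k = 0)
  C[1][1] = min over k of (A[1][0] + B[0][1] = -3 + 0 = -3, A[1][1] + B[1][1] = -2 + 5 = 3, A[1][2] + B[2][1] = 7 + 4 = 11) = -3 (attained at k = 0)
  C[1][2] = min over k of (A[1][0] + B[0][2] = -3 + 5 = 2, A[1][1] + B[1][2] = -2 + -5 = -7, A[1][2] + B[2][2] = 7 + 4 = 11) = -7 (attained at k = 1)
  C[2][0] = min over k of (A[2][0] + B[0][0] = 5 + -4 = 1, A[2][1] + B[1][0] = 6 + -4 = 2, A[2][2] + B[2][0] = 2 + 5 = 7) = 1 (attained at k = 0)
  C[2][1] = min over k of (A[2][0] + B[0][1] = 5 + 0 = 5, A[2][1] + B[1][1] = 6 + 5 = 11, A[2][2] + B[2][1] = 2 + 4 = 6) = 5 (attained at k = 0)
  C[2][2] = min over k of (A[2][0] + B[0][2] = 5 + 5 = 10, A[2][1] + B[1][2] = 6 + -5 = 1, A[2][2] + B[2][2] = 2 + 4 = 6) = 1 (attained at k = 1)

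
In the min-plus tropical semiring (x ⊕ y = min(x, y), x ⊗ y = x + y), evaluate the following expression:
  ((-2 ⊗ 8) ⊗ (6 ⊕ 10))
((-2 ⊗ 8) ⊗ (6 ⊕ 10)) = 12

Expand innermost to outermost. Recall ⊕ takes the minimum of its arguments and ⊗ takes their sum. Working out the expression ((-2 ⊗ 8) ⊗ (6 ⊕ 10)) gives 12.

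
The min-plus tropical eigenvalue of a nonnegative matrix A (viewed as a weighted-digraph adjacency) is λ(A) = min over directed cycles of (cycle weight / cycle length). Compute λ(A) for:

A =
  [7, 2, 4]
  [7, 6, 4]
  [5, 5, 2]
λ(A) = 2

Enumerate directed cycles and compute their means (weight / length). Sample:
  cycle 0 → 0: weight = 7, length = 1, mean = 7/1 ≈ 7.000
  cycle 1 → 1: weight = 6, length = 1, mean = 6/1 ≈ 6.000
  cycle 2 → 2: weight = 2, length = 1, mean = 2/1 ≈ 2.000
  cycle 0 → 1 → 0: weight = 9, length = 2, mean = 9/2 ≈ 4.500
  cycle 0 → 2 → 0: weight = 9, length = 2, mean = 9/2 ≈ 4.500
  cycle 1 → 0 → 1: weight = 9, length = 2, mean = 9/2 ≈ 4.500
Minimum mean = 2.000, attained e.g. along the cycle 2 → 2 with weight 2 and length 1. So λ(A) = 2/1 = 2.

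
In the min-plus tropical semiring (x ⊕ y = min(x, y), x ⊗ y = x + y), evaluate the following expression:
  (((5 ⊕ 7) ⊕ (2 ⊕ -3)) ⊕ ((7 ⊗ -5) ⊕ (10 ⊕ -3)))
(((5 ⊕ 7) ⊕ (2 ⊕ -3)) ⊕ ((7 ⊗ -5) ⊕ (10 ⊕ -3))) = -3

Expand innermost to outermost. Recall ⊕ takes the minimum of its arguments and ⊗ takes their sum. Working out the expression (((5 ⊕ 7) ⊕ (2 ⊕ -3)) ⊕ ((7 ⊗ -5) ⊕ (10 ⊕ -3))) gives -3.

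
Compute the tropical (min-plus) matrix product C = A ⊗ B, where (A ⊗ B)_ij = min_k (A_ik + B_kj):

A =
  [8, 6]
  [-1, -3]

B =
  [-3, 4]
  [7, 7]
A ⊗ B =
  [5, 12]
  [-4, 3]

Apply the min-plus product entry-by-entry:
  C[0][0] = min over k of (A[0][0] + B[0][0] = 8 + -3 = 5, A[0][1] + B[1][0] = 6 + 7 = 13) = 5 (attained at k = 0)
  C[0][1] = min over k of (A[0][0] + B[0][1] = 8 + 4 = 12, A[0][1] + B[1][1] = 6 + 7 = 13) = 12 (attained at k = 0)
  C[1][0] = min over k of (A[1][0] + B[0][0] = -1 + -3 = -4, A[1][1] + B[1][0] = -3 + 7 = 4) = -4 (attained at k = 0)
  C[1][1] = min over k of (A[1][0] + B[0][1] = -1 + 4 = 3, A[1][1] + B[1][1] = -3 + 7 = 4) = 3 (attained at k = 0)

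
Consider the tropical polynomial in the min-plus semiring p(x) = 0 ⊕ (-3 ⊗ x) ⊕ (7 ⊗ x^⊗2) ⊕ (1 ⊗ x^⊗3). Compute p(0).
p(0) = -3

A tropical monomial a ⊗ x^⊗i evaluates to a + i · x. Evaluating each term at x = 0:
  Term 0 contributes 0 + 0 · 0 = 0
  Term 1 contributes -3 + 1 · 0 = -3
  Term 2 contributes 7 + 2 · 0 = 7
  Term 3 contributes 1 + 3 · 0 = 1
p(0) = ⊕ of these = min[0, -3, 7, 1] = -3.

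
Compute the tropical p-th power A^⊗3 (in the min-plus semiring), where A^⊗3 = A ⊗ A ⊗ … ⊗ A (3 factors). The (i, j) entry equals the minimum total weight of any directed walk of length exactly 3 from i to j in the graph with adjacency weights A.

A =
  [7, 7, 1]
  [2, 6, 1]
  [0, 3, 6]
A^⊗3 =
  [6, 8, 2]
  [3, 6, 2]
  [1, 4, 6]

Each entry (A^⊗3)_ij equals the minimum over all length-3 walks i = v_0 → v_1 → … → v_3 = j of Σ_t A[v_t][v_{t+1}]. For example, for (i, j) = (0, 2) we minimise over 9 possible intermediate vertex sequences; the minimum is 2, attained along the walk 0 → 2 → 0 → 2.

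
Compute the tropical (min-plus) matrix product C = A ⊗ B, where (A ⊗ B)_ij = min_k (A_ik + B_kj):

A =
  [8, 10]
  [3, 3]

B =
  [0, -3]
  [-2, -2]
A ⊗ B =
  [8, 5]
  [1, 0]

Apply the min-plus product entry-by-entry:
  C[0][0] = min over k of (A[0][0] + B[0][0] = 8 + 0 = 8, A[0][1] + B[1][0] = 10 + -2 = 8) = 8 (attained at k = 0)
  C[0][1] = min over k of (A[0][0] + B[0][1] = 8 + -3 = 5, A[0][1] + B[1][1] = 10 + -2 = 8) = 5 (attained at k = 0)
  C[1][0] = min over k of (A[1][0] + B[0][0] = 3 + 0 = 3, A[1][1] + B[1][0] = 3 + -2 = 1) = 1 (attained at k = 1)
  C[1][1] = min over k of (A[1][0] + B[0][1] = 3 + -3 = 0, A[1][1] + B[1][1] = 3 + -2 = 1) = 0 (attained at k = 0)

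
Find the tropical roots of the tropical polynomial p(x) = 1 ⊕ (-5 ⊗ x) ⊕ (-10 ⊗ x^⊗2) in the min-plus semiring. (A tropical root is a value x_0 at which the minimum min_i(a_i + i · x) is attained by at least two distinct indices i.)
Roots: {5, 6}

Each tropical root is a break point of the lower envelope of the lines y = a_i + i · x (there are 3 lines, with slopes 0, 1, ..., 2). Only the lines that attain the minimum somewhere contribute to roots; other lines are dominated. Here the surviving (envelope) indices are i = 2, i = 1, i = 0.
Intersections between consecutive envelope lines give the roots: for adjacent envelope indices i < j the intersection is x = (a_i − a_j) / (j − i). Reading off the sorted break points: {5, 6}.
Verification: at each break x_0, at least two indices attain the minimum of min_i(a_i + i · x_0).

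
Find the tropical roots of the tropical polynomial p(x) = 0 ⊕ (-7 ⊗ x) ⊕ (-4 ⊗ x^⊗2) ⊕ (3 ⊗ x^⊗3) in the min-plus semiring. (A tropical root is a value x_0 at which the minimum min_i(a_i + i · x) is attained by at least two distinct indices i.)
Roots: {-7, -3, 7}

Each tropical root is a break point of the lower envelope of the lines y = a_i + i · x (there are 4 lines, with slopes 0, 1, ..., 3). Only the lines that attain the minimum somewhere contribute to roots; other lines are dominated. Here the surviving (envelope) indices are i = 3, i = 2, i = 1, i = 0.
Intersections between consecutive envelope lines give the roots: for adjacent envelope indices i < j the intersection is x = (a_i − a_j) / (j − i). Reading off the sorted break points: {-7, -3, 7}.
Verification: at each break x_0, at least two indices attain the minimum of min_i(a_i + i · x_0).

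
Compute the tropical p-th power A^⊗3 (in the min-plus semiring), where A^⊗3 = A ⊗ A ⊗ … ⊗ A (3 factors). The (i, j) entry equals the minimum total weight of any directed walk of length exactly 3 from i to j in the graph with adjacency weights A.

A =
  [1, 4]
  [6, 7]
A^⊗3 =
  [3, 6]
  [8, 11]

Each entry (A^⊗3)_ij equals the minimum over all length-3 walks i = v_0 → v_1 → … → v_3 = j of Σ_t A[v_t][v_{t+1}]. For example, for (i, j) = (0, 1) we minimise over 4 possible intermediate vertex sequences; the minimum is 6, attained along the walk 0 → 0 → 0 → 1.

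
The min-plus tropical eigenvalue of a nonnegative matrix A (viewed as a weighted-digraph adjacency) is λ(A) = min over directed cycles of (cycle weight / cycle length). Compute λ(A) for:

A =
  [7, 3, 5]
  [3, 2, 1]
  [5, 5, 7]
λ(A) = 2

Enumerate directed cycles and compute their means (weight / length). Sample:
  cycle 0 → 0: weight = 7, length = 1, mean = 7/1 ≈ 7.000
  cycle 1 → 1: weight = 2, length = 1, mean = 2/1 ≈ 2.000
  cycle 2 → 2: weight = 7, length = 1, mean = 7/1 ≈ 7.000
  cycle 0 → 1 → 0: weight = 6, length = 2, mean = 6/2 ≈ 3.000
  cycle 0 → 2 → 0: weight = 10, length = 2, mean = 10/2 ≈ 5.000
  cycle 1 → 0 → 1: weight = 6, length = 2, mean = 6/2 ≈ 3.000
Minimum mean = 2.000, attained e.g. along the cycle 1 → 1 with weight 2 and length 1. So λ(A) = 2/1 = 2.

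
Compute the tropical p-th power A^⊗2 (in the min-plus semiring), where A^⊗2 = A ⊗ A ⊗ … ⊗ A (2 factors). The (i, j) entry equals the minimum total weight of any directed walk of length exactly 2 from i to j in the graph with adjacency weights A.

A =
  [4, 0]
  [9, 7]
A^⊗2 =
  [8, 4]
  [13, 9]

Each entry (A^⊗2)_ij equals the minimum over all length-2 walks i = v_0 → v_1 → … → v_2 = j of Σ_t A[v_t][v_{t+1}]. For example, for (i, j) = (0, 1) we minimise over 2 possible intermediate vertex sequences; the minimum is 4, attained along the walk 0 → 0 → 1.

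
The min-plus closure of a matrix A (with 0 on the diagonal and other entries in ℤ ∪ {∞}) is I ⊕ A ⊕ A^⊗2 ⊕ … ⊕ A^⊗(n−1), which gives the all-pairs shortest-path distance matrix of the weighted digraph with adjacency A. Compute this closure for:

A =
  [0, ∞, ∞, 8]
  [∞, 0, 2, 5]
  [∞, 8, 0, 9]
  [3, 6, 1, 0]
Closure =
  [0, 14, 9, 8]
  [8, 0, 2, 5]
  [12, 8, 0, 9]
  [3, 6, 1, 0]

This is the Floyd-Warshall all-pairs shortest-path computation. For each intermediate vertex k = 0, 1, …, 3, update dist[i][j] ← min(dist[i][j], dist[i][k] + dist[k][j]). The final matrix gives, for each (i, j), the minimum total weight of any directed path from i to j (possibly empty when i = j).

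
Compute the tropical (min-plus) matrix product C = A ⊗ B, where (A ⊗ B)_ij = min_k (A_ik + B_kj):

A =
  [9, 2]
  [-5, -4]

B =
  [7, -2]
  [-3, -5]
A ⊗ B =
  [-1, -3]
  [-7, -9]

Apply the min-plus product entry-by-entry:
  C[0][0] = min over k of (A[0][0] + B[0][0] = 9 + 7 = 16, A[0][1] + B[1][0] = 2 + -3 = -1) = -1 (attained at k = 1)
  C[0][1] = min over k of (A[0][0] + B[0][1] = 9 + -2 = 7, A[0][1] + B[1][1] = 2 + -5 = -3) = -3 (attained at k = 1)
  C[1][0] = min over k of (A[1][0] + B[0][0] = -5 + 7 = 2, A[1][1] + B[1][0] = -4 + -3 = -7) = -7 (attained at k = 1)
  C[1][1] = min over k of (A[1][0] + B[0][1] = -5 + -2 = -7, A[1][1] + B[1][1] = -4 + -5 = -9) = -9 (attained at k = 1)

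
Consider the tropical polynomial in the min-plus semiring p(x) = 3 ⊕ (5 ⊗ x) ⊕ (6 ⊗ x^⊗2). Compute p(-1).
p(-1) = 3

A tropical monomial a ⊗ x^⊗i evaluates to a + i · x. Evaluating each term at x = -1:
  Term 0 contributes 3 + 0 · -1 = 3
  Term 1 contributes 5 + 1 · -1 = 4
  Term 2 contributes 6 + 2 · -1 = 4
p(-1) = ⊕ of these = min[3, 4, 4] = 3.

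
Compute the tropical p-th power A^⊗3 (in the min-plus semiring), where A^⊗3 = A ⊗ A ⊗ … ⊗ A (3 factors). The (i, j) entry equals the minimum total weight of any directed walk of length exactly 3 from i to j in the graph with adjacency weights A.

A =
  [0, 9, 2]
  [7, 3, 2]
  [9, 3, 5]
A^⊗3 =
  [0, 5, 2]
  [7, 8, 7]
  [9, 8, 8]

Each entry (A^⊗3)_ij equals the minimum over all length-3 walks i = v_0 → v_1 → … → v_3 = j of Σ_t A[v_t][v_{t+1}]. For example, for (i, j) = (0, 2) we minimise over 9 possible intermediate vertex sequences; the minimum is 2, attained along the walk 0 → 0 → 0 → 2.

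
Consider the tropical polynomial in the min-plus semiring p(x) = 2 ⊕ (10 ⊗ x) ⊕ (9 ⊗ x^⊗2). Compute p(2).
p(2) = 2

A tropical monomial a ⊗ x^⊗i evaluates to a + i · x. Evaluating each term at x = 2:
  Term 0 contributes 2 + 0 · 2 = 2
  Term 1 contributes 10 + 1 · 2 = 12
  Term 2 contributes 9 + 2 · 2 = 13
p(2) = ⊕ of these = min[2, 12, 13] = 2.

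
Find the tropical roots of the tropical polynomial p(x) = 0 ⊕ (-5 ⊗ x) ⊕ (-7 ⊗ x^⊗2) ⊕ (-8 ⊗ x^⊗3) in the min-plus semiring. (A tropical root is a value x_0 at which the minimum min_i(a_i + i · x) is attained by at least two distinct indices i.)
Roots: {1, 2, 5}

Each tropical root is a break point of the lower envelope of the lines y = a_i + i · x (there are 4 lines, with slopes 0, 1, ..., 3). Only the lines that attain the minimum somewhere contribute to roots; other lines are dominated. Here the surviving (envelope) indices are i = 3, i = 2, i = 1, i = 0.
Intersections between consecutive envelope lines give the roots: for adjacent envelope indices i < j the intersection is x = (a_i − a_j) / (j − i). Reading off the sorted break points: {1, 2, 5}.
Verification: at each break x_0, at least two indices attain the minimum of min_i(a_i + i · x_0).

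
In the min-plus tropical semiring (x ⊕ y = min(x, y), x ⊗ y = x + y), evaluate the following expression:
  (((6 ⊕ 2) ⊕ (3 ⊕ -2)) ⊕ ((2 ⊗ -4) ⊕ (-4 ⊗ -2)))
(((6 ⊕ 2) ⊕ (3 ⊕ -2)) ⊕ ((2 ⊗ -4) ⊕ (-4 ⊗ -2))) = -6

Expand innermost to outermost. Recall ⊕ takes the minimum of its arguments and ⊗ takes their sum. Working out the expression (((6 ⊕ 2) ⊕ (3 ⊕ -2)) ⊕ ((2 ⊗ -4) ⊕ (-4 ⊗ -2))) gives -6.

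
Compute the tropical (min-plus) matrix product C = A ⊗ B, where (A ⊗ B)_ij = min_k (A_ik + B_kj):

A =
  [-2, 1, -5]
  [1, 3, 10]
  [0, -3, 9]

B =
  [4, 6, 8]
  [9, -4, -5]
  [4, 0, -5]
A ⊗ B =
  [-1, -5, -10]
  [5, -1, -2]
  [4, -7, -8]

Apply the min-plus product entry-by-entry:
  C[0][0] = min over k of (A[0][0] + B[0][0] = -2 + 4 = 2, A[0][1] + B[1][0] = 1 + 9 = 10, A[0][2] + B[2][0] = -5 + 4 = -1) = -1 (attained at k = 2)
  C[0][1] = min over k of (A[0][0] + B[0][1] = -2 + 6 = 4, A[0][1] + B[1][1] = 1 + -4 = -3, A[0][2] + B[2][1] = -5 + 0 = -5) = -5 (attained at k = 2)
  C[0][2] = min over k of (A[0][0] + B[0][2] = -2 + 8 = 6, A[0][1] + B[1][2] = 1 + -5 = -4, A[0][2] + B[2][2] = -5 + -5 = -10) = -10 (attained at k = 2)
  C[1][0] = min over k of (A[1][0] + B[0][0] = 1 + 4 = 5, A[1][1] + B[1][0] = 3 + 9 = 12, A[1][2] + B[2][0] = 10 + 4 = 14) = 5 (attained at k = 0)
  C[1][1] = min over k of (A[1][0] + B[0][1] = 1 + 6 = 7, A[1][1] + B[1][1] = 3 + -4 = -1, A[1][2] + B[2][1] = 10 + 0 = 10) = -1 (attained at k = 1)
  C[1][2] = min over k of (A[1][0] + B[0][2] = 1 + 8 = 9, A[1][1] + B[1][2] = 3 + -5 = -2, A[1][2] + B[2][2] = 10 + -5 = 5) = -2 (attained at k = 1)
  C[2][0] = min over k of (A[2][0] + B[0][0] = 0 + 4 = 4, A[2][1] + B[1][0] = -3 + 9 = 6, A[2][2] + B[2][0] = 9 + 4 = 13) = 4 (attained at k = 0)
  C[2][1] = min over k of (A[2][0] + B[0][1] = 0 + 6 = 6, A[2][1] + B[1][1] = -3 + -4 = -7, A[2][2] + B[2][1] = 9 + 0 = 9) = -7 (attained at k = 1)
  C[2][2] = min over k of (A[2][0] + B[0][2] = 0 + 8 = 8, A[2][1] + B[1][2] = -3 + -5 = -8, A[2][2] + B[2][2] = 9 + -5 = 4) = -8 (attained at k = 1)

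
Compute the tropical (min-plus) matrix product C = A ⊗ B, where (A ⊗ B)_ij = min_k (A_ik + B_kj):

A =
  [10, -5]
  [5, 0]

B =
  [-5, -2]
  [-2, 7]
A ⊗ B =
  [-7, 2]
  [-2, 3]

Apply the min-plus product entry-by-entry:
  C[0][0] = min over k of (A[0][0] + B[0][0] = 10 + -5 = 5, A[0][1] + B[1][0] = -5 + -2 = -7) = -7 (attained at k = 1)
  C[0][1] = min over k of (A[0][0] + B[0][1] = 10 + -2 = 8, A[0][1] + B[1][1] = -5 + 7 = 2) = 2 (attained at k = 1)
  C[1][0] = min over k of (A[1][0] + B[0][0] = 5 + -5 = 0, A[1][1] + B[1][0] = 0 + -2 = -2) = -2 (attained at k = 1)
  C[1][1] = min over k of (A[1][0] + B[0][1] = 5 + -2 = 3, A[1][1] + B[1][1] = 0 + 7 = 7) = 3 (attained at k = 0)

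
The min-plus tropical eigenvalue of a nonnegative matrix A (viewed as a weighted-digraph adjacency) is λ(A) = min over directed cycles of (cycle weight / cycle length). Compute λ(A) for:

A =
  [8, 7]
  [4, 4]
λ(A) = 4

Enumerate directed cycles and compute their means (weight / length). Sample:
  cycle 0 → 0: weight = 8, length = 1, mean = 8/1 ≈ 8.000
  cycle 1 → 1: weight = 4, length = 1, mean = 4/1 ≈ 4.000
  cycle 0 → 1 → 0: weight = 11, length = 2, mean = 11/2 ≈ 5.500
  cycle 1 → 0 → 1: weight = 11, length = 2, mean = 11/2 ≈ 5.500
Minimum mean = 4.000, attained e.g. along the cycle 1 → 1 with weight 4 and length 1. So λ(A) = 4/1 = 4.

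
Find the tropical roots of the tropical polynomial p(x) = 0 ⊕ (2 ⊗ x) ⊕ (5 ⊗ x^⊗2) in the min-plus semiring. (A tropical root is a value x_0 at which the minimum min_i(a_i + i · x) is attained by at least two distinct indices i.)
Roots: {-3, -2}

Each tropical root is a break point of the lower envelope of the lines y = a_i + i · x (there are 3 lines, with slopes 0, 1, ..., 2). Only the lines that attain the minimum somewhere contribute to roots; other lines are dominated. Here the surviving (envelope) indices are i = 2, i = 1, i = 0.
Intersections between consecutive envelope lines give the roots: for adjacent envelope indices i < j the intersection is x = (a_i − a_j) / (j − i). Reading off the sorted break points: {-3, -2}.
Verification: at each break x_0, at least two indices attain the minimum of min_i(a_i + i · x_0).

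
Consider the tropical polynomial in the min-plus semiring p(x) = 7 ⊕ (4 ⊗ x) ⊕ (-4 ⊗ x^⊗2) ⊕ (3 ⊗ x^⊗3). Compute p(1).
p(1) = -2

A tropical monomial a ⊗ x^⊗i evaluates to a + i · x. Evaluating each term at x = 1:
  Term 0 contributes 7 + 0 · 1 = 7
  Term 1 contributes 4 + 1 · 1 = 5
  Term 2 contributes -4 + 2 · 1 = -2
  Term 3 contributes 3 + 3 · 1 = 6
p(1) = ⊕ of these = min[7, 5, -2, 6] = -2.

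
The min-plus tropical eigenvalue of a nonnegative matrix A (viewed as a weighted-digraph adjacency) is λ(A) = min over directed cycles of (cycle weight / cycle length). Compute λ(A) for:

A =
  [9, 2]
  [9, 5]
λ(A) = 5

Enumerate directed cycles and compute their means (weight / length). Sample:
  cycle 0 → 0: weight = 9, length = 1, mean = 9/1 ≈ 9.000
  cycle 1 → 1: weight = 5, length = 1, mean = 5/1 ≈ 5.000
  cycle 0 → 1 → 0: weight = 11, length = 2, mean = 11/2 ≈ 5.500
  cycle 1 → 0 → 1: weight = 11, length = 2, mean = 11/2 ≈ 5.500
Minimum mean = 5.000, attained e.g. along the cycle 1 → 1 with weight 5 and length 1. So λ(A) = 5/1 = 5.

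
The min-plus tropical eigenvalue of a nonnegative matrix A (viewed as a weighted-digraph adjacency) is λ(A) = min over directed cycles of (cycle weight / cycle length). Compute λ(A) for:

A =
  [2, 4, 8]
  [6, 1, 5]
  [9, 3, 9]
λ(A) = 1

Enumerate directed cycles and compute their means (weight / length). Sample:
  cycle 0 → 0: weight = 2, length = 1, mean = 2/1 ≈ 2.000
  cycle 1 → 1: weight = 1, length = 1, mean = 1/1 ≈ 1.000
  cycle 2 → 2: weight = 9, length = 1, mean = 9/1 ≈ 9.000
  cycle 0 → 1 → 0: weight = 10, length = 2, mean = 10/2 ≈ 5.000
  cycle 0 → 2 → 0: weight = 17, length = 2, mean = 17/2 ≈ 8.500
  cycle 1 → 0 → 1: weight = 10, length = 2, mean = 10/2 ≈ 5.000
Minimum mean = 1.000, attained e.g. along the cycle 1 → 1 with weight 1 and length 1. So λ(A) = 1/1 = 1.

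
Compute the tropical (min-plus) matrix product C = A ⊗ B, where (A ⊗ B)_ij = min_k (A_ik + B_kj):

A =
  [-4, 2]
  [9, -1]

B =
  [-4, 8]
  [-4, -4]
A ⊗ B =
  [-8, -2]
  [-5, -5]

Apply the min-plus product entry-by-entry:
  C[0][0] = min over k of (A[0][0] + B[0][0] = -4 + -4 = -8, A[0][1] + B[1][0] = 2 + -4 = -2) = -8 (attained at k = 0)
  C[0][1] = min over k of (A[0][0] + B[0][1] = -4 + 8 = 4, A[0][1] + B[1][1] = 2 + -4 = -2) = -2 (attained at k = 1)
  C[1][0] = min over k of (A[1][0] + B[0][0] = 9 + -4 = 5, A[1][1] + B[1][0] = -1 + -4 = -5) = -5 (attained at k = 1)
  C[1][1] = min over k of (A[1][0] + B[0][1] = 9 + 8 = 17, A[1][1] + B[1][1] = -1 + -4 = -5) = -5 (attained at k = 1)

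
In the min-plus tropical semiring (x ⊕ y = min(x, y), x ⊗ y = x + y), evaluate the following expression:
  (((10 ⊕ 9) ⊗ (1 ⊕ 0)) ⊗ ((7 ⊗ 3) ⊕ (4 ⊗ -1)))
(((10 ⊕ 9) ⊗ (1 ⊕ 0)) ⊗ ((7 ⊗ 3) ⊕ (4 ⊗ -1))) = 12

Expand innermost to outermost. Recall ⊕ takes the minimum of its arguments and ⊗ takes their sum. Working out the expression (((10 ⊕ 9) ⊗ (1 ⊕ 0)) ⊗ ((7 ⊗ 3) ⊕ (4 ⊗ -1))) gives 12.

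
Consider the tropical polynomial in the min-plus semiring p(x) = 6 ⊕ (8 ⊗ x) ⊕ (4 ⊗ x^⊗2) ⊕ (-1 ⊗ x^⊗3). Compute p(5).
p(5) = 6

A tropical monomial a ⊗ x^⊗i evaluates to a + i · x. Evaluating each term at x = 5:
  Term 0 contributes 6 + 0 · 5 = 6
  Term 1 contributes 8 + 1 · 5 = 13
  Term 2 contributes 4 + 2 · 5 = 14
  Term 3 contributes -1 + 3 · 5 = 14
p(5) = ⊕ of these = min[6, 13, 14, 14] = 6.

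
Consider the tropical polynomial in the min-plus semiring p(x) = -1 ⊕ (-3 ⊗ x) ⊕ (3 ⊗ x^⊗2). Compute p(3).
p(3) = -1

A tropical monomial a ⊗ x^⊗i evaluates to a + i · x. Evaluating each term at x = 3:
  Term 0 contributes -1 + 0 · 3 = -1
  Term 1 contributes -3 + 1 · 3 = 0
  Term 2 contributes 3 + 2 · 3 = 9
p(3) = ⊕ of these = min[-1, 0, 9] = -1.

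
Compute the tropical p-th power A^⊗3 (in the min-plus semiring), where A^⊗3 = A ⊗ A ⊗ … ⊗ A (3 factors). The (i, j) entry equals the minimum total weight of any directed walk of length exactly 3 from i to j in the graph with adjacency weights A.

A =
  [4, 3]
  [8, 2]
A^⊗3 =
  [12, 7]
  [12, 6]

Each entry (A^⊗3)_ij equals the minimum over all length-3 walks i = v_0 → v_1 → … → v_3 = j of Σ_t A[v_t][v_{t+1}]. For example, for (i, j) = (0, 1) we minimise over 4 possible intermediate vertex sequences; the minimum is 7, attained along the walk 0 → 1 → 1 → 1.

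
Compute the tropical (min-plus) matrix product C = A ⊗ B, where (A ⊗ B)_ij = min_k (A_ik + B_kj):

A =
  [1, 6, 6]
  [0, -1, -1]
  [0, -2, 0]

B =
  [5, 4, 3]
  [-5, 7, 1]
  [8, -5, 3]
A ⊗ B =
  [1, 1, 4]
  [-6, -6, 0]
  [-7, -5, -1]

Apply the min-plus product entry-by-entry:
  C[0][0] = min over k of (A[0][0] + B[0][0] = 1 + 5 = 6, A[0][1] + B[1][0] = 6 + -5 = 1, A[0][2] + B[2][0] = 6 + 8 = 14) = 1 (attained at k = 1)
  C[0][1] = min over k of (A[0][0] + B[0][1] = 1 + 4 = 5, A[0][1] + B[1][1] = 6 + 7 = 13, A[0][2] + B[2][1] = 6 + -5 = 1) = 1 (attained at k = 2)
  C[0][2] = min over k of (A[0][0] + B[0][2] = 1 + 3 = 4, A[0][1] + B[1][2] = 6 + 1 = 7, A[0][2] + B[2][2] = 6 + 3 = 9) = 4 (attained at k = 0)
  C[1][0] = min over k of (A[1][0] + B[0][0] = 0 + 5 = 5, A[1][1] + B[1][0] = -1 + -5 = -6, A[1][2] + B[2][0] = -1 + 8 = 7) = -6 (attained at k = 1)
  C[1][1] = min over k of (A[1][0] + B[0][1] = 0 + 4 = 4, A[1][1] + B[1][1] = -1 + 7 = 6, A[1][2] + B[2][1] = -1 + -5 = -6) = -6 (attained at k = 2)
  C[1][2] = min over k of (A[1][0] + B[0][2] = 0 + 3 = 3, A[1][1] + B[1][2] = -1 + 1 = 0, A[1][2] + B[2][2] = -1 + 3 = 2) = 0 (attained at k = 1)
  C[2][0] = min over k of (A[2][0] + B[0][0] = 0 + 5 = 5, A[2][1] + B[1][0] = -2 + -5 = -7, A[2][2] + B[2][0] = 0 + 8 = 8) = -7 (attained at k = 1)
  C[2][1] = min over k of (A[2][0] + B[0][1] = 0 + 4 = 4, A[2][1] + B[1][1] = -2 + 7 = 5, A[2][2] + B[2][1] = 0 + -5 = -5) = -5 (attained at k = 2)
  C[2][2] = min over k of (A[2][0] + B[0][2] = 0 + 3 = 3, A[2][1] + B[1][2] = -2 + 1 = -1, A[2][2] + B[2][2] = 0 + 3 = 3) = -1 (attained at k = 1)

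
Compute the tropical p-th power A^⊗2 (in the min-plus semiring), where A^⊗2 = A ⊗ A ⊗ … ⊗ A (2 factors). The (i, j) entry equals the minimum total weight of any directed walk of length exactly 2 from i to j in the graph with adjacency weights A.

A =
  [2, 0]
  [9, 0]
A^⊗2 =
  [4, 0]
  [9, 0]

Each entry (A^⊗2)_ij equals the minimum over all length-2 walks i = v_0 → v_1 → … → v_2 = j of Σ_t A[v_t][v_{t+1}]. For example, for (i, j) = (0, 1) we minimise over 2 possible intermediate vertex sequences; the minimum is 0, attained along the walk 0 → 1 → 1.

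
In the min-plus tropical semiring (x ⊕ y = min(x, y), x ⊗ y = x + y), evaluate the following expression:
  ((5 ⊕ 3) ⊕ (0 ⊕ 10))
((5 ⊕ 3) ⊕ (0 ⊕ 10)) = 0

Expand innermost to outermost. Recall ⊕ takes the minimum of its arguments and ⊗ takes their sum. Working out the expression ((5 ⊕ 3) ⊕ (0 ⊕ 10)) gives 0.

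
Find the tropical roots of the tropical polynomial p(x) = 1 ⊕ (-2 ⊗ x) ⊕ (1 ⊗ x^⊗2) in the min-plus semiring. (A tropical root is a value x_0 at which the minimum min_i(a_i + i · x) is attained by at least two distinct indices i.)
Roots: {-3, 3}

Each tropical root is a break point of the lower envelope of the lines y = a_i + i · x (there are 3 lines, with slopes 0, 1, ..., 2). Only the lines that attain the minimum somewhere contribute to roots; other lines are dominated. Here the surviving (envelope) indices are i = 2, i = 1, i = 0.
Intersections between consecutive envelope lines give the roots: for adjacent envelope indices i < j the intersection is x = (a_i − a_j) / (j − i). Reading off the sorted break points: {-3, 3}.
Verification: at each break x_0, at least two indices attain the minimum of min_i(a_i + i · x_0).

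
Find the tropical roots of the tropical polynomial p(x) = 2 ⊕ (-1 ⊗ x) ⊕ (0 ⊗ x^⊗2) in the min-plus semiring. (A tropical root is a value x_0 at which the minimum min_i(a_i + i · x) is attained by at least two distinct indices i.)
Roots: {-1, 3}

Each tropical root is a break point of the lower envelope of the lines y = a_i + i · x (there are 3 lines, with slopes 0, 1, ..., 2). Only the lines that attain the minimum somewhere contribute to roots; other lines are dominated. Here the surviving (envelope) indices are i = 2, i = 1, i = 0.
Intersections between consecutive envelope lines give the roots: for adjacent envelope indices i < j the intersection is x = (a_i − a_j) / (j − i). Reading off the sorted break points: {-1, 3}.
Verification: at each break x_0, at least two indices attain the minimum of min_i(a_i + i · x_0).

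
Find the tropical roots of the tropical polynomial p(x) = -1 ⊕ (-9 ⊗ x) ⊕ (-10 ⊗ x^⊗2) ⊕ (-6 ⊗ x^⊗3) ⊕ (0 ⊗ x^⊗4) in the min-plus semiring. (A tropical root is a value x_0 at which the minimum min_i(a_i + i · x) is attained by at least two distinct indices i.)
Roots: {-6, -4, 1, 8}

Each tropical root is a break point of the lower envelope of the lines y = a_i + i · x (there are 5 lines, with slopes 0, 1, ..., 4). Only the lines that attain the minimum somewhere contribute to roots; other lines are dominated. Here the surviving (envelope) indices are i = 4, i = 3, i = 2, i = 1, i = 0.
Intersections between consecutive envelope lines give the roots: for adjacent envelope indices i < j the intersection is x = (a_i − a_j) / (j − i). Reading off the sorted break points: {-6, -4, 1, 8}.
Verification: at each break x_0, at least two indices attain the minimum of min_i(a_i + i · x_0).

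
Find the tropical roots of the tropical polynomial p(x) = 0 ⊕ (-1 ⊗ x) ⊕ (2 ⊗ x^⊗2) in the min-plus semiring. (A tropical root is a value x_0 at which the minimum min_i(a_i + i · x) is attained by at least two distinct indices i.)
Roots: {-3, 1}

Each tropical root is a break point of the lower envelope of the lines y = a_i + i · x (there are 3 lines, with slopes 0, 1, ..., 2). Only the lines that attain the minimum somewhere contribute to roots; other lines are dominated. Here the surviving (envelope) indices are i = 2, i = 1, i = 0.
Intersections between consecutive envelope lines give the roots: for adjacent envelope indices i < j the intersection is x = (a_i − a_j) / (j − i). Reading off the sorted break points: {-3, 1}.
Verification: at each break x_0, at least two indices attain the minimum of min_i(a_i + i · x_0).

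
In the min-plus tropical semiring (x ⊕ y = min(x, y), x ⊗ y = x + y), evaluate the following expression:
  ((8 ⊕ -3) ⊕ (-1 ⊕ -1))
((8 ⊕ -3) ⊕ (-1 ⊕ -1)) = -3

Expand innermost to outermost. Recall ⊕ takes the minimum of its arguments and ⊗ takes their sum. Working out the expression ((8 ⊕ -3) ⊕ (-1 ⊕ -1)) gives -3.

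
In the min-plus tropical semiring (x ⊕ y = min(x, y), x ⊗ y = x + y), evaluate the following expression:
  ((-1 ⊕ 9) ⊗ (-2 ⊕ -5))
((-1 ⊕ 9) ⊗ (-2 ⊕ -5)) = -6

Expand innermost to outermost. Recall ⊕ takes the minimum of its arguments and ⊗ takes their sum. Working out the expression ((-1 ⊕ 9) ⊗ (-2 ⊕ -5)) gives -6.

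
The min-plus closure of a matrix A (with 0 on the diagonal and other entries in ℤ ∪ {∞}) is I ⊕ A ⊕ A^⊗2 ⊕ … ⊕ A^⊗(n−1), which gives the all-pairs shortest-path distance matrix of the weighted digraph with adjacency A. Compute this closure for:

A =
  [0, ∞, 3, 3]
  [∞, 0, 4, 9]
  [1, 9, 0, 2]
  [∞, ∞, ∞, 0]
Closure =
  [0, 12, 3, 3]
  [5, 0, 4, 6]
  [1, 9, 0, 2]
  [∞, ∞, ∞, 0]

This is the Floyd-Warshall all-pairs shortest-path computation. For each intermediate vertex k = 0, 1, …, 3, update dist[i][j] ← min(dist[i][j], dist[i][k] + dist[k][j]). The final matrix gives, for each (i, j), the minimum total weight of any directed path from i to j (possibly empty when i = j).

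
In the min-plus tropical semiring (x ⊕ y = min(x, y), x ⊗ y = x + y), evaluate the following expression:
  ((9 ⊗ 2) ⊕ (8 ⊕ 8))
((9 ⊗ 2) ⊕ (8 ⊕ 8)) = 8

Expand innermost to outermost. Recall ⊕ takes the minimum of its arguments and ⊗ takes their sum. Working out the expression ((9 ⊗ 2) ⊕ (8 ⊕ 8)) gives 8.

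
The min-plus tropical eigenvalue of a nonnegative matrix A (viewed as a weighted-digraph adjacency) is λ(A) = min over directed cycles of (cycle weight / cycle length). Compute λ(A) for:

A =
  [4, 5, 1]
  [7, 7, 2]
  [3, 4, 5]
λ(A) = 2

Enumerate directed cycles and compute their means (weight / length). Sample:
  cycle 0 → 0: weight = 4, length = 1, mean = 4/1 ≈ 4.000
  cycle 1 → 1: weight = 7, length = 1, mean = 7/1 ≈ 7.000
  cycle 2 → 2: weight = 5, length = 1, mean = 5/1 ≈ 5.000
  cycle 0 → 1 → 0: weight = 12, length = 2, mean = 12/2 ≈ 6.000
  cycle 0 → 2 → 0: weight = 4, length = 2, mean = 4/2 ≈ 2.000
  cycle 1 → 0 → 1: weight = 12, length = 2, mean = 12/2 ≈ 6.000
Minimum mean = 2.000, attained e.g. along the cycle 0 → 2 → 0 with weight 4 and length 2. So λ(A) = 4/2 = 2.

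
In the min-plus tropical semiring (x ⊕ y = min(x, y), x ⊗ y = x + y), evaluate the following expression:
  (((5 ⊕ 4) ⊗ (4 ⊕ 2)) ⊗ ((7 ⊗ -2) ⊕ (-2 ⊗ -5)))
(((5 ⊕ 4) ⊗ (4 ⊕ 2)) ⊗ ((7 ⊗ -2) ⊕ (-2 ⊗ -5))) = -1

Expand innermost to outermost. Recall ⊕ takes the minimum of its arguments and ⊗ takes their sum. Working out the expression (((5 ⊕ 4) ⊗ (4 ⊕ 2)) ⊗ ((7 ⊗ -2) ⊕ (-2 ⊗ -5))) gives -1.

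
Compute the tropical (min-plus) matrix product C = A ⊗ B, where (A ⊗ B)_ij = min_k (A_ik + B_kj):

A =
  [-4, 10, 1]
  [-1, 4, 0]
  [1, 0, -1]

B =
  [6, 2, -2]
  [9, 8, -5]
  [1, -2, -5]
A ⊗ B =
  [2, -2, -6]
  [1, -2, -5]
  [0, -3, -6]

Apply the min-plus product entry-by-entry:
  C[0][0] = min over k of (A[0][0] + B[0][0] = -4 + 6 = 2, A[0][1] + B[1][0] = 10 + 9 = 19, A[0][2] + B[2][0] = 1 + 1 = 2) = 2 (attained at k = 0)
  C[0][1] = min over k of (A[0][0] + B[0][1] = -4 + 2 = -2, A[0][1] + B[1][1] = 10 + 8 = 18, A[0][2] + B[2][1] = 1 + -2 = -1) = -2 (attained at k = 0)
  C[0][2] = min over k of (A[0][0] + B[0][2] = -4 + -2 = -6, A[0][1] + B[1][2] = 10 + -5 = 5, A[0][2] + B[2][2] = 1 + -5 = -4) = -6 (attained at k = 0)
  C[1][0] = min over k of (A[1][0] + B[0][0] = -1 + 6 = 5, A[1][1] + B[1][0] = 4 + 9 = 13, A[1][2] + B[2][0] = 0 + 1 = 1) = 1 (attained at k = 2)
  C[1][1] = min over k of (A[1][0] + B[0][1] = -1 + 2 = 1, A[1][1] + B[1][1] = 4 + 8 = 12, A[1][2] + B[2][1] = 0 + -2 = -2) = -2 (attained at k = 2)
  C[1][2] = min over k of (A[1][0] + B[0][2] = -1 + -2 = -3, A[1][1] + B[1][2] = 4 + -5 = -1, A[1][2] + B[2][2] = 0 + -5 = -5) = -5 (attained at k = 2)
  C[2][0] = min over k of (A[2][0] + B[0][0] = 1 + 6 = 7, A[2][1] + B[1][0] = 0 + 9 = 9, A[2][2] + B[2][0] = -1 + 1 = 0) = 0 (attained at k = 2)
  C[2][1] = min over k of (A[2][0] + B[0][1] = 1 + 2 = 3, A[2][1] + B[1][1] = 0 + 8 = 8, A[2][2] + B[2][1] = -1 + -2 = -3) = -3 (attained at k = 2)
  C[2][2] = min over k of (A[2][0] + B[0][2] = 1 + -2 = -1, A[2][1] + B[1][2] = 0 + -5 = -5, A[2][2] + B[2][2] = -1 + -5 = -6) = -6 (attained at k = 2)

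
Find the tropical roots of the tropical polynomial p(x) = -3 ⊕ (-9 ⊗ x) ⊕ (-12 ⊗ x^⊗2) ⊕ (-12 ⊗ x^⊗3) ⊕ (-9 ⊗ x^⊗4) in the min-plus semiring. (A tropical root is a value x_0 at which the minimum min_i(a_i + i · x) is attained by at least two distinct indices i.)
Roots: {-3, 0, 3, 6}

Each tropical root is a break point of the lower envelope of the lines y = a_i + i · x (there are 5 lines, with slopes 0, 1, ..., 4). Only the lines that attain the minimum somewhere contribute to roots; other lines are dominated. Here the surviving (envelope) indices are i = 4, i = 3, i = 2, i = 1, i = 0.
Intersections between consecutive envelope lines give the roots: for adjacent envelope indices i < j the intersection is x = (a_i − a_j) / (j − i). Reading off the sorted break points: {-3, 0, 3, 6}.
Verification: at each break x_0, at least two indices attain the minimum of min_i(a_i + i · x_0).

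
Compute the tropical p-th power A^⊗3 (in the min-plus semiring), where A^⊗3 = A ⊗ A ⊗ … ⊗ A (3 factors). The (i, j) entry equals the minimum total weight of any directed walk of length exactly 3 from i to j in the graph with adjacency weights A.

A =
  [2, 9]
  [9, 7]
A^⊗3 =
  [6, 13]
  [13, 20]

Each entry (A^⊗3)_ij equals the minimum over all length-3 walks i = v_0 → v_1 → … → v_3 = j of Σ_t A[v_t][v_{t+1}]. For example, for (i, j) = (0, 1) we minimise over 4 possible intermediate vertex sequences; the minimum is 13, attained along the walk 0 → 0 → 0 → 1.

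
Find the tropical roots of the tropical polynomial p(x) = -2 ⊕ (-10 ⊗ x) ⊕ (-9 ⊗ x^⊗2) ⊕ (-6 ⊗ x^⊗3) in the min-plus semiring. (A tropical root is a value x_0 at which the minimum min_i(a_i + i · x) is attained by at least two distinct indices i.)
Roots: {-3, -1, 8}

Each tropical root is a break point of the lower envelope of the lines y = a_i + i · x (there are 4 lines, with slopes 0, 1, ..., 3). Only the lines that attain the minimum somewhere contribute to roots; other lines are dominated. Here the surviving (envelope) indices are i = 3, i = 2, i = 1, i = 0.
Intersections between consecutive envelope lines give the roots: for adjacent envelope indices i < j the intersection is x = (a_i − a_j) / (j − i). Reading off the sorted break points: {-3, -1, 8}.
Verification: at each break x_0, at least two indices attain the minimum of min_i(a_i + i · x_0).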